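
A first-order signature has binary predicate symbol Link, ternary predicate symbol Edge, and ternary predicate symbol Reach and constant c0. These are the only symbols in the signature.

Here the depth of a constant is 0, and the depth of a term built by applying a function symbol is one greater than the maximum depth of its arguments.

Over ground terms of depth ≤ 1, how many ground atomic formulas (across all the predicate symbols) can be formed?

3

First count ground terms of depth ≤ 1.
With no function symbols every ground term is a constant, so there is exactly 1 ground term at every depth bound.
N_0 = 1
N_1 = 1
Explicitly: c0.
So |H| = 1.
For each predicate symbol, the number of ground atoms is |H| raised to its arity; summing:
  Link: 1^2 = 1;  Edge: 1^3 = 1;  Reach: 1^3 = 1
Total ground atoms: 1 + 1 + 1 = 3.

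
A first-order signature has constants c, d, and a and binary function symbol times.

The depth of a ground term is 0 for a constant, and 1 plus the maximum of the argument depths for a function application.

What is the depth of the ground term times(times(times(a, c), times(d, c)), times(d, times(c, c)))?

3

depth(times(a, c)) = 1 + max(0, 0) = 1
depth(times(d, c)) = 1 + max(0, 0) = 1
depth(times(times(a, c), times(d, c))) = 1 + max(1, 1) = 2
depth(times(c, c)) = 1 + max(0, 0) = 1
depth(times(d, times(c, c))) = 1 + max(0, 1) = 2
depth(times(times(times(a, c), times(d, c)), times(d, times(c, c)))) = 1 + max(2, 2) = 3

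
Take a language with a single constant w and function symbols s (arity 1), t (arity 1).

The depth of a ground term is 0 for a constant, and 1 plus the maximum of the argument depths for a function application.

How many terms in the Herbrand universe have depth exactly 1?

2

Let N_k count ground terms of depth at most k. Each non-constant term of depth ≤ k is some function symbol applied to depth-≤(k−1) arguments, giving N_k = 1 + N_{k-1} + N_{k-1}.
N_0 = 1
N_1 = 1 + 1 + 1 = 3
Terms of depth exactly 1: N_1 − N_0 = 3 − 1 = 2.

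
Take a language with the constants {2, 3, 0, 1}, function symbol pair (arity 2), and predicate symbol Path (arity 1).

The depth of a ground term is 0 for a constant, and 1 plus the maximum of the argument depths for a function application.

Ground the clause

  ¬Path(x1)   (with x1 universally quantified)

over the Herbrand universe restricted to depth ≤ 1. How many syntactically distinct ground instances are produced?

20

Ground terms of depth ≤ 1:
  If N_k denotes the number of depth-≤k ground terms, the 4 constants give N_0 = 4, and each function symbol of arity r contributes N_{k-1}^r new terms at level k: N_k = 4 + N_{k-1}^2.
  N_0 = 4
  N_1 = 4 + 4^2 = 20
So there are 20 ground terms available for substitution.
The body mentions the single quantified variable x1; since ground terms form a free algebra, no two substitutions collapse to the same formula.
Number of ground instances = 20.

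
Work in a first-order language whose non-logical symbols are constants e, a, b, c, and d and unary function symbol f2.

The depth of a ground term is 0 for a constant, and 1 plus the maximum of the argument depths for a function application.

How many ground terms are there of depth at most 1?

Let N_k = |{terms of depth ≤ k}|. Then N_0 = 5 and N_k = 5 + N_{k-1} for k ≥ 1 (one summand per function symbol, arity giving the exponent).
N_0 = 5
N_1 = 5 + 5 = 10
Explicitly: e, a, b, c, d, f2(e), f2(a), f2(b), f2(c), f2(d).

10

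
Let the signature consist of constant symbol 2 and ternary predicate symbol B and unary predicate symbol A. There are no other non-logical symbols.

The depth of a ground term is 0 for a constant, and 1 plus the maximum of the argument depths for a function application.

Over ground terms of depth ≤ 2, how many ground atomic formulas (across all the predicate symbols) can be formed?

First count ground terms of depth ≤ 2.
With no function symbols every ground term is a constant, so there is exactly 1 ground term at every depth bound.
N_0 = 1
N_1 = 1
N_2 = 1
Explicitly: 2.
So |H| = 1.
Ground atoms are formed by filling each argument slot of a predicate with a term from H, so an r-ary predicate gives |H|^r atoms:
  B: 1^3 = 1;  A: 1
Total ground atoms: 1 + 1 = 2.

2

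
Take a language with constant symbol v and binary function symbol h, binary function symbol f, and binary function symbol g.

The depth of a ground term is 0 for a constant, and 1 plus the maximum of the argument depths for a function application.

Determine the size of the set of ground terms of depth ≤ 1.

Write N_k for the number of ground terms of depth ≤ k. A term of depth ≤ k is either a constant or a function symbol applied to arguments of depth ≤ k−1, so N_k = 1 + N_{k-1}^2 + N_{k-1}^2 + N_{k-1}^2.
N_0 = 1
N_1 = 1 + 1^2 + 1^2 + 1^2 = 4
Explicitly: v, h(v, v), f(v, v), g(v, v).

4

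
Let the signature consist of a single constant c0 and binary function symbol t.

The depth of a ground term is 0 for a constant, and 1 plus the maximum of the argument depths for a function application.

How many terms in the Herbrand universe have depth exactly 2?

If N_k denotes the number of depth-≤k ground terms, the 1 constant gives N_0 = 1, and each function symbol of arity r contributes N_{k-1}^r new terms at level k: N_k = 1 + N_{k-1}^2.
N_0 = 1
N_1 = 1 + 1^2 = 2
N_2 = 1 + 2^2 = 5
Terms of depth exactly 2: N_2 − N_1 = 5 − 2 = 3.

3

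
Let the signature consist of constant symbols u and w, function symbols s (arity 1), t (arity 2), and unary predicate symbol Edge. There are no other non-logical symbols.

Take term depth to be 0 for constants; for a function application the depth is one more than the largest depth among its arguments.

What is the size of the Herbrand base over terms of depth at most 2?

74

First count ground terms of depth ≤ 2.
Write N_k for the number of ground terms of depth ≤ k. A term of depth ≤ k is either a constant or a function symbol applied to arguments of depth ≤ k−1, so N_k = 2 + N_{k-1} + N_{k-1}^2.
N_0 = 2
N_1 = 2 + 2 + 2^2 = 8
N_2 = 2 + 8 + 8^2 = 74
So |H| = 74.
Ground atoms are formed by filling each argument slot of a predicate with a term from H, so an r-ary predicate gives |H|^r atoms:
  Edge: 74
Total ground atoms: 74.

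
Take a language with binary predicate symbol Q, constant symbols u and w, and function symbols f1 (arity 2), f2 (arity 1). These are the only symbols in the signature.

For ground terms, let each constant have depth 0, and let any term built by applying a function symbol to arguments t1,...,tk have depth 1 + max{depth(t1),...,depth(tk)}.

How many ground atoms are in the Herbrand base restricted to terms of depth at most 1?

First count ground terms of depth ≤ 1.
Write N_k for the number of ground terms of depth ≤ k. A term of depth ≤ k is either a constant or a function symbol applied to arguments of depth ≤ k−1, so N_k = 2 + N_{k-1}^2 + N_{k-1}.
N_0 = 2
N_1 = 2 + 2^2 + 2 = 8
So |H| = 8.
Each predicate of arity r yields |H|^r ground atoms (one per choice of an r-tuple from H):
  Q: 8^2 = 64
Total ground atoms: 64.

64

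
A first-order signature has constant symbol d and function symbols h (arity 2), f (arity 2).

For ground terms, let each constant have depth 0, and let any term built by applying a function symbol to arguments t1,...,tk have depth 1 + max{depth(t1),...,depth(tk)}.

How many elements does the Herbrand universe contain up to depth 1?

Let N_k = |{terms of depth ≤ k}|. Then N_0 = 1 and N_k = 1 + N_{k-1}^2 + N_{k-1}^2 for k ≥ 1 (one summand per function symbol, arity giving the exponent).
N_0 = 1
N_1 = 1 + 1^2 + 1^2 = 3
Explicitly: d, h(d, d), f(d, d).

3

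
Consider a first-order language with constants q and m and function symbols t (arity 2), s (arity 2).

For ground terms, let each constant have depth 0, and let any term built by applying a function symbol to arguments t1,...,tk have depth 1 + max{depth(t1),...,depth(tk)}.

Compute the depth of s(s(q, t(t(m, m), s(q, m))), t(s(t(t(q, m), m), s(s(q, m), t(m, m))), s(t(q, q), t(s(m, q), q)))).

5

depth(t(m, m)) = 1 + max(0, 0) = 1
depth(s(q, m)) = 1 + max(0, 0) = 1
depth(t(t(m, m), s(q, m))) = 1 + max(1, 1) = 2
depth(s(q, t(t(m, m), s(q, m)))) = 1 + max(0, 2) = 3
depth(t(q, m)) = 1 + max(0, 0) = 1
depth(t(t(q, m), m)) = 1 + max(1, 0) = 2
depth(s(s(q, m), t(m, m))) = 1 + max(1, 1) = 2
depth(s(t(t(q, m), m), s(s(q, m), t(m, m)))) = 1 + max(2, 2) = 3
depth(t(q, q)) = 1 + max(0, 0) = 1
depth(s(m, q)) = 1 + max(0, 0) = 1
depth(t(s(m, q), q)) = 1 + max(1, 0) = 2
depth(s(t(q, q), t(s(m, q), q))) = 1 + max(1, 2) = 3
depth(t(s(t(t(q, m), m), s(s(q, m), t(m, m))), s(t(q, q), t(s(m, q), q)))) = 1 + max(3, 3) = 4
depth(s(s(q, t(t(m, m), s(q, m))), t(s(t(t(q, m), m), s(s(q, m), t(m, m))), s(t(q, q), t(s(m, q), q))))) = 1 + max(3, 4) = 5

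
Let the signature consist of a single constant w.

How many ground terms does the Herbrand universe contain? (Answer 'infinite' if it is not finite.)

There are no function symbols, so the only ground term is the single constant.
The Herbrand universe is {w}, finite with 1 element.

1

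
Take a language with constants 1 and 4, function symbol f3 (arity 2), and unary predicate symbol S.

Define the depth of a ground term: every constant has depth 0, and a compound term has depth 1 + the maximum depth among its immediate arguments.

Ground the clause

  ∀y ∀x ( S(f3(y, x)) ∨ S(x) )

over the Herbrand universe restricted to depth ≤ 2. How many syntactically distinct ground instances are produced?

1444

Ground terms of depth ≤ 2:
  If N_k denotes the number of depth-≤k ground terms, the 2 constants give N_0 = 2, and each function symbol of arity r contributes N_{k-1}^r new terms at level k: N_k = 2 + N_{k-1}^2.
  N_0 = 2
  N_1 = 2 + 2^2 = 6
  N_2 = 2 + 6^2 = 38
So there are 38 ground terms available for substitution.
There are 2 variables to instantiate (y, x), each occurring in at least one literal, so different choices give different ground instances.
Number of ground instances = 38^2 = 1444.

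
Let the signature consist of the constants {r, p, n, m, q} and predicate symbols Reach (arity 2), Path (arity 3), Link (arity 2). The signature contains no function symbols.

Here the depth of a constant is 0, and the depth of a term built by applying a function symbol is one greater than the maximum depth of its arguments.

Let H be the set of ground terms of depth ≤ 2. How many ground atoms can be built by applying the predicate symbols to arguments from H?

First count ground terms of depth ≤ 2.
With no function symbols every ground term is a constant, so there are exactly 5 ground terms at every depth bound.
N_0 = 5
N_1 = 5
N_2 = 5
So |H| = 5.
For each predicate symbol, the number of ground atoms is |H| raised to its arity; summing:
  Reach: 5^2 = 25;  Path: 5^3 = 125;  Link: 5^2 = 25
Total ground atoms: 25 + 125 + 25 = 175.

175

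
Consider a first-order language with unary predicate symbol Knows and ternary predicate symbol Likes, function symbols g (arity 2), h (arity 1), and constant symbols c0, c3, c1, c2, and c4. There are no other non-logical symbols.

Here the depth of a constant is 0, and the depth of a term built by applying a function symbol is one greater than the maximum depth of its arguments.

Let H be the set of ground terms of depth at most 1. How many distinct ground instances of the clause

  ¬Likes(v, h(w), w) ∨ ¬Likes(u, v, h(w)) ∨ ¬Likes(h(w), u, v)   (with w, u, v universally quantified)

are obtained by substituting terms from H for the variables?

42875

Ground terms of depth ≤ 1:
  If N_k denotes the number of depth-≤k ground terms, the 5 constants give N_0 = 5, and each function symbol of arity r contributes N_{k-1}^r new terms at level k: N_k = 5 + N_{k-1}^2 + N_{k-1}.
  N_0 = 5
  N_1 = 5 + 5^2 + 5 = 35
So there are 35 ground terms available for substitution.
Each of w, u, v ranges independently over the available ground terms, and distinct assignments produce distinct instances.
Number of ground instances = 35^3 = 42875.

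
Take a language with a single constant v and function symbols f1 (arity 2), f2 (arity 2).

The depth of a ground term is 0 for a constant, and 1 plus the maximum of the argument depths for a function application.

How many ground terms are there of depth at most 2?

19

If N_k denotes the number of depth-≤k ground terms, the 1 constant gives N_0 = 1, and each function symbol of arity r contributes N_{k-1}^r new terms at level k: N_k = 1 + N_{k-1}^2 + N_{k-1}^2.
N_0 = 1
N_1 = 1 + 1^2 + 1^2 = 3
N_2 = 1 + 3^2 + 3^2 = 19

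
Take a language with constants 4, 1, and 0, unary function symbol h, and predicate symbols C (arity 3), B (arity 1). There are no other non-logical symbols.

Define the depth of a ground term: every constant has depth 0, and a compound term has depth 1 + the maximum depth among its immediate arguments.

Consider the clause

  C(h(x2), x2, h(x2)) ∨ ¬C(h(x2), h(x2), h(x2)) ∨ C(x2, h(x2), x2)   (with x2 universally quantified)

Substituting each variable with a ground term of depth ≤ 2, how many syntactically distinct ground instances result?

Ground terms of depth ≤ 2:
  Let N_k = |{terms of depth ≤ k}|. Then N_0 = 3 and N_k = 3 + N_{k-1} for k ≥ 1 (one summand per function symbol, arity giving the exponent).
  N_0 = 3
  N_1 = 3 + 3 = 6
  N_2 = 3 + 6 = 9
  Explicitly: 4, 1, 0, h(4), h(1), h(0), h(h(4)), h(h(1)), h(h(0)).
So there are 9 ground terms available for substitution.
The clause has 1 distinct variable (x2), which appears in the body. In the free term algebra distinct substitutions yield syntactically distinct ground instances.
Number of ground instances = 9.

9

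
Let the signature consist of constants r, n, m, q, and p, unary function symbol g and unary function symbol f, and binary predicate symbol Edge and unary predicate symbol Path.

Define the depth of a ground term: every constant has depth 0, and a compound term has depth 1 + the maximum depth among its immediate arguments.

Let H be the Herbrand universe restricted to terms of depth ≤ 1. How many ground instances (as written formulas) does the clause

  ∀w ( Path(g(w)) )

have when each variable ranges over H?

15

Ground terms of depth ≤ 1:
  Count level by level. With function symbols g/1, f/1, the terms of depth ≤ k are the 5 constants together with each function applied to depth-≤(k−1) tuples, so N_k = 5 + N_{k-1} + N_{k-1}.
  N_0 = 5
  N_1 = 5 + 5 + 5 = 15
So there are 15 ground terms available for substitution.
The body mentions the single quantified variable w; since ground terms form a free algebra, no two substitutions collapse to the same formula.
Number of ground instances = 15.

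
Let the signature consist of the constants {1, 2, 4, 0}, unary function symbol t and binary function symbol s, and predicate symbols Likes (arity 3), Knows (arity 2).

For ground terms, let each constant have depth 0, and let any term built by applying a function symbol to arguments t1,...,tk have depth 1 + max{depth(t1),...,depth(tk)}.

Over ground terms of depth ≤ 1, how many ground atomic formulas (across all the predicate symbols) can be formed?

First count ground terms of depth ≤ 1.
Let N_k count ground terms of depth at most k. Each non-constant term of depth ≤ k is some function symbol applied to depth-≤(k−1) arguments, giving N_k = 4 + N_{k-1} + N_{k-1}^2.
N_0 = 4
N_1 = 4 + 4 + 4^2 = 24
So |H| = 24.
Each predicate of arity r yields |H|^r ground atoms (one per choice of an r-tuple from H):
  Likes: 24^3 = 13824;  Knows: 24^2 = 576
Total ground atoms: 13824 + 576 = 14400.

14400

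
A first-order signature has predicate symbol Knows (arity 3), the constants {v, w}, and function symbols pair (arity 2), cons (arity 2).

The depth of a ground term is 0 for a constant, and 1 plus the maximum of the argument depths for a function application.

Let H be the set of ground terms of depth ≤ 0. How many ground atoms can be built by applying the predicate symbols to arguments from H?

First count ground terms of depth ≤ 0.
If N_k denotes the number of depth-≤k ground terms, the 2 constants give N_0 = 2, and each function symbol of arity r contributes N_{k-1}^r new terms at level k: N_k = 2 + N_{k-1}^2 + N_{k-1}^2.
N_0 = 2
So |H| = 2.
Each predicate of arity r yields |H|^r ground atoms (one per choice of an r-tuple from H):
  Knows: 2^3 = 8
Total ground atoms: 8.

8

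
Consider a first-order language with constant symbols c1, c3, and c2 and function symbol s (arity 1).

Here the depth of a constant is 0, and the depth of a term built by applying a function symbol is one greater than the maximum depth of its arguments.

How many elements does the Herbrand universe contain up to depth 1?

Let N_k count ground terms of depth at most k. Each non-constant term of depth ≤ k is some function symbol applied to depth-≤(k−1) arguments, giving N_k = 3 + N_{k-1}.
N_0 = 3
N_1 = 3 + 3 = 6
Explicitly: c1, c3, c2, s(c1), s(c3), s(c2).

6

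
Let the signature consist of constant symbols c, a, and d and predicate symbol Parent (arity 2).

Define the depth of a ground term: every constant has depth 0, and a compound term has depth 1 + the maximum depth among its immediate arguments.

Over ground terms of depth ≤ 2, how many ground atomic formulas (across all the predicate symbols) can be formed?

First count ground terms of depth ≤ 2.
With no function symbols every ground term is a constant, so there are exactly 3 ground terms at every depth bound.
N_0 = 3
N_1 = 3
N_2 = 3
So |H| = 3.
For each predicate symbol, the number of ground atoms is |H| raised to its arity; summing:
  Parent: 3^2 = 9
Total ground atoms: 9.

9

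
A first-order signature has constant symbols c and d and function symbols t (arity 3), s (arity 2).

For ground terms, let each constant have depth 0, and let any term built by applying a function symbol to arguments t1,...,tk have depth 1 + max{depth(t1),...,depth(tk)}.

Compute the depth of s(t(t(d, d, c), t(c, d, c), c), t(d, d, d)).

3

depth(t(d, d, c)) = 1 + max(0, 0, 0) = 1
depth(t(c, d, c)) = 1 + max(0, 0, 0) = 1
depth(t(t(d, d, c), t(c, d, c), c)) = 1 + max(1, 1, 0) = 2
depth(t(d, d, d)) = 1 + max(0, 0, 0) = 1
depth(s(t(t(d, d, c), t(c, d, c), c), t(d, d, d))) = 1 + max(2, 1) = 3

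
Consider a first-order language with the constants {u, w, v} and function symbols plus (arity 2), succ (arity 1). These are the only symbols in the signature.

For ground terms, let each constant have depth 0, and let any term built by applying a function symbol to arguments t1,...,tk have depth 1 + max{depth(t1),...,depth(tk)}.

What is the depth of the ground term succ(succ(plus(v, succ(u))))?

4

depth(succ(u)) = 1 + depth(u) = 1 + 0 = 1
depth(plus(v, succ(u))) = 1 + max(0, 1) = 2
depth(succ(plus(v, succ(u)))) = 1 + depth(plus(v, succ(u))) = 1 + 2 = 3
depth(succ(succ(plus(v, succ(u))))) = 1 + depth(succ(plus(v, succ(u)))) = 1 + 3 = 4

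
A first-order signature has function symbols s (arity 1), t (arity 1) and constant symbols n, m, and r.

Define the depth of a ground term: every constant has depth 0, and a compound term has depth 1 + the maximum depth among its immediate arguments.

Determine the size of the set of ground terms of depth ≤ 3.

45

If N_k denotes the number of depth-≤k ground terms, the 3 constants give N_0 = 3, and each function symbol of arity r contributes N_{k-1}^r new terms at level k: N_k = 3 + N_{k-1} + N_{k-1}.
N_0 = 3
N_1 = 3 + 3 + 3 = 9
N_2 = 3 + 9 + 9 = 21
N_3 = 3 + 21 + 21 = 45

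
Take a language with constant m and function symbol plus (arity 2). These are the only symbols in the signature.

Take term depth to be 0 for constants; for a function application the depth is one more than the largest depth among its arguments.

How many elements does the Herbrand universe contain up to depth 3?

Write N_k for the number of ground terms of depth ≤ k. A term of depth ≤ k is either a constant or a function symbol applied to arguments of depth ≤ k−1, so N_k = 1 + N_{k-1}^2.
N_0 = 1
N_1 = 1 + 1^2 = 2
N_2 = 1 + 2^2 = 5
N_3 = 1 + 5^2 = 26

26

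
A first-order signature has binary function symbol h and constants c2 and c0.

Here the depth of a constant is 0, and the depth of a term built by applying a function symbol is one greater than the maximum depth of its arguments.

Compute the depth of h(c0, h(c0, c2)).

2

depth(h(c0, c2)) = 1 + max(0, 0) = 1
depth(h(c0, h(c0, c2))) = 1 + max(0, 1) = 2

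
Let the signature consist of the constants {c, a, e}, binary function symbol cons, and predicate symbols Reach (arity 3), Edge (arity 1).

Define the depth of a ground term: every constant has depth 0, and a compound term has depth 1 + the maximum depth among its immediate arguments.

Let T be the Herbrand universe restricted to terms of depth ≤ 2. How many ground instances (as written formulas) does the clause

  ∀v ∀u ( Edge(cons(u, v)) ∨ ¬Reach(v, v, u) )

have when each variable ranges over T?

21609

Ground terms of depth ≤ 2:
  Write N_k for the number of ground terms of depth ≤ k. A term of depth ≤ k is either a constant or a function symbol applied to arguments of depth ≤ k−1, so N_k = 3 + N_{k-1}^2.
  N_0 = 3
  N_1 = 3 + 3^2 = 12
  N_2 = 3 + 12^2 = 147
So there are 147 ground terms available for substitution.
Each of v, u ranges independently over the available ground terms, and distinct assignments produce distinct instances.
Number of ground instances = 147^2 = 21609.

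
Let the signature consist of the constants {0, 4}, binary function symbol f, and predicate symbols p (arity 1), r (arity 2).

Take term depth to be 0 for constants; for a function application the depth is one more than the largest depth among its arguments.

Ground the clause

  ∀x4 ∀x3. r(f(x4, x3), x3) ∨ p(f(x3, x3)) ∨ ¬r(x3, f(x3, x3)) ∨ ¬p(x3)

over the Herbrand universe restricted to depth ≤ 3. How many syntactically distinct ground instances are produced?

2090916

Ground terms of depth ≤ 3:
  If N_k denotes the number of depth-≤k ground terms, the 2 constants give N_0 = 2, and each function symbol of arity r contributes N_{k-1}^r new terms at level k: N_k = 2 + N_{k-1}^2.
  N_0 = 2
  N_1 = 2 + 2^2 = 6
  N_2 = 2 + 6^2 = 38
  N_3 = 2 + 38^2 = 1446
So there are 1446 ground terms available for substitution.
The body mentions every one of the 2 quantified variables; since ground terms form a free algebra, no two substitutions collapse to the same formula.
Number of ground instances = 1446^2 = 2090916.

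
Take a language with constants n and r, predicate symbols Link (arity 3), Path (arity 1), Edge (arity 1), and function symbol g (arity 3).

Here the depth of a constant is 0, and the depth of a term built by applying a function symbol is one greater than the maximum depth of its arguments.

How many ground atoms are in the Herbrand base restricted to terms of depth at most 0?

First count ground terms of depth ≤ 0.
Let N_k count ground terms of depth at most k. Each non-constant term of depth ≤ k is some function symbol applied to depth-≤(k−1) arguments, giving N_k = 2 + N_{k-1}^3.
N_0 = 2
So |H| = 2.
A ground atom is a predicate applied to a tuple of terms from H, so the count is the sum over predicates of |H|^arity:
  Link: 2^3 = 8;  Path: 2;  Edge: 2
Total ground atoms: 8 + 2 + 2 = 12.

12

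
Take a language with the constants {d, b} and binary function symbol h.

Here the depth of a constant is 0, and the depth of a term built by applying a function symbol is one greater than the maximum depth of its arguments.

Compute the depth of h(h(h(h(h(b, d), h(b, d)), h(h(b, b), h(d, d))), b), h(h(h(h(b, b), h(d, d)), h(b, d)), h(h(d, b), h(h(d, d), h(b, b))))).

5

depth(h(b, d)) = 1 + max(0, 0) = 1
depth(h(h(b, d), h(b, d))) = 1 + max(1, 1) = 2
depth(h(b, b)) = 1 + max(0, 0) = 1
depth(h(d, d)) = 1 + max(0, 0) = 1
depth(h(h(b, b), h(d, d))) = 1 + max(1, 1) = 2
depth(h(h(h(b, d), h(b, d)), h(h(b, b), h(d, d)))) = 1 + max(2, 2) = 3
depth(h(h(h(h(b, d), h(b, d)), h(h(b, b), h(d, d))), b)) = 1 + max(3, 0) = 4
depth(h(h(h(b, b), h(d, d)), h(b, d))) = 1 + max(2, 1) = 3
depth(h(d, b)) = 1 + max(0, 0) = 1
depth(h(h(d, d), h(b, b))) = 1 + max(1, 1) = 2
depth(h(h(d, b), h(h(d, d), h(b, b)))) = 1 + max(1, 2) = 3
depth(h(h(h(h(b, b), h(d, d)), h(b, d)), h(h(d, b), h(h(d, d), h(b, b))))) = 1 + max(3, 3) = 4
depth(h(h(h(h(h(b, d), h(b, d)), h(h(b, b), h(d, d))), b), h(h(h(h(b, b), h(d, d)), h(b, d)), h(h(d, b), h(h(d, d), h(b, b)))))) = 1 + max(4, 4) = 5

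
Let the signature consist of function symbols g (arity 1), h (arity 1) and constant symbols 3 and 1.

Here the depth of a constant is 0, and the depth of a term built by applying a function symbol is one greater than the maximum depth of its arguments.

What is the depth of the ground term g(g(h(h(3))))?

depth(h(3)) = 1 + depth(3) = 1 + 0 = 1
depth(h(h(3))) = 1 + depth(h(3)) = 1 + 1 = 2
depth(g(h(h(3)))) = 1 + depth(h(h(3))) = 1 + 2 = 3
depth(g(g(h(h(3))))) = 1 + depth(g(h(h(3)))) = 1 + 3 = 4

4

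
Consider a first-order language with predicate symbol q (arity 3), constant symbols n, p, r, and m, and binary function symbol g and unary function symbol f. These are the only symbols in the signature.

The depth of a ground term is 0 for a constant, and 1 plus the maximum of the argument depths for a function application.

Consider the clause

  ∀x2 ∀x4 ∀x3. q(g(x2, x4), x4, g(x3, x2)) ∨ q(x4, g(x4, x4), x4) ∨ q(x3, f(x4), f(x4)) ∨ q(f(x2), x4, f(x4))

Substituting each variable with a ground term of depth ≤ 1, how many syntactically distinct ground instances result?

13824

Ground terms of depth ≤ 1:
  Count level by level. With function symbols g/2, f/1, the terms of depth ≤ k are the 4 constants together with each function applied to depth-≤(k−1) tuples, so N_k = 4 + N_{k-1}^2 + N_{k-1}.
  N_0 = 4
  N_1 = 4 + 4^2 + 4 = 24
So there are 24 ground terms available for substitution.
Each of x2, x4, x3 ranges independently over the available ground terms, and distinct assignments produce distinct instances.
Number of ground instances = 24^3 = 13824.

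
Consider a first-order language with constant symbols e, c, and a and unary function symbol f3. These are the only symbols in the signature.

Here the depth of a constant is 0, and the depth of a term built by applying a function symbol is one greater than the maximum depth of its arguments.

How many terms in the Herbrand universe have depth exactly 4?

3

Write N_k for the number of ground terms of depth ≤ k. A term of depth ≤ k is either a constant or a function symbol applied to arguments of depth ≤ k−1, so N_k = 3 + N_{k-1}.
N_0 = 3
N_1 = 3 + 3 = 6
N_2 = 3 + 6 = 9
N_3 = 3 + 9 = 12
N_4 = 3 + 12 = 15
Terms of depth exactly 4: N_4 − N_3 = 15 − 12 = 3.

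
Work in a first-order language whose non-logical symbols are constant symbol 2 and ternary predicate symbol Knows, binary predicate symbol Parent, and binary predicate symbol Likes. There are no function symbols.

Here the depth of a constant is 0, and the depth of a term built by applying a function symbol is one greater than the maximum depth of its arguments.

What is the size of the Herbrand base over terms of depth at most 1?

3

First count ground terms of depth ≤ 1.
With no function symbols every ground term is a constant, so there is exactly 1 ground term at every depth bound.
N_0 = 1
N_1 = 1
Explicitly: 2.
So |H| = 1.
Each predicate of arity r yields |H|^r ground atoms (one per choice of an r-tuple from H):
  Knows: 1^3 = 1;  Parent: 1^2 = 1;  Likes: 1^2 = 1
Total ground atoms: 1 + 1 + 1 = 3.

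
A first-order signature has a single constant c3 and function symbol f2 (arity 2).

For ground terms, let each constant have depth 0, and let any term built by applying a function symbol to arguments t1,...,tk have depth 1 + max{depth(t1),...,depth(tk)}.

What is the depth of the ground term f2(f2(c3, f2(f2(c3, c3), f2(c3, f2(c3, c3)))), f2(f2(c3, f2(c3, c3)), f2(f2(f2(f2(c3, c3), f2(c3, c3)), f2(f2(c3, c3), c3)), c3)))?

depth(f2(c3, c3)) = 1 + max(0, 0) = 1
depth(f2(c3, f2(c3, c3))) = 1 + max(0, 1) = 2
depth(f2(f2(c3, c3), f2(c3, f2(c3, c3)))) = 1 + max(1, 2) = 3
depth(f2(c3, f2(f2(c3, c3), f2(c3, f2(c3, c3))))) = 1 + max(0, 3) = 4
depth(f2(f2(c3, c3), f2(c3, c3))) = 1 + max(1, 1) = 2
depth(f2(f2(c3, c3), c3)) = 1 + max(1, 0) = 2
depth(f2(f2(f2(c3, c3), f2(c3, c3)), f2(f2(c3, c3), c3))) = 1 + max(2, 2) = 3
depth(f2(f2(f2(f2(c3, c3), f2(c3, c3)), f2(f2(c3, c3), c3)), c3)) = 1 + max(3, 0) = 4
depth(f2(f2(c3, f2(c3, c3)), f2(f2(f2(f2(c3, c3), f2(c3, c3)), f2(f2(c3, c3), c3)), c3))) = 1 + max(2, 4) = 5
depth(f2(f2(c3, f2(f2(c3, c3), f2(c3, f2(c3, c3)))), f2(f2(c3, f2(c3, c3)), f2(f2(f2(f2(c3, c3), f2(c3, c3)), f2(f2(c3, c3), c3)), c3)))) = 1 + max(4, 5) = 6

6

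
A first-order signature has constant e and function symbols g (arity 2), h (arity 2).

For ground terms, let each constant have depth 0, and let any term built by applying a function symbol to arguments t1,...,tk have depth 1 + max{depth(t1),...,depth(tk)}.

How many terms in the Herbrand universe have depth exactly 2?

16

Write N_k for the number of ground terms of depth ≤ k. A term of depth ≤ k is either a constant or a function symbol applied to arguments of depth ≤ k−1, so N_k = 1 + N_{k-1}^2 + N_{k-1}^2.
N_0 = 1
N_1 = 1 + 1^2 + 1^2 = 3
N_2 = 1 + 3^2 + 3^2 = 19
Terms of depth exactly 2: N_2 − N_1 = 19 − 3 = 16.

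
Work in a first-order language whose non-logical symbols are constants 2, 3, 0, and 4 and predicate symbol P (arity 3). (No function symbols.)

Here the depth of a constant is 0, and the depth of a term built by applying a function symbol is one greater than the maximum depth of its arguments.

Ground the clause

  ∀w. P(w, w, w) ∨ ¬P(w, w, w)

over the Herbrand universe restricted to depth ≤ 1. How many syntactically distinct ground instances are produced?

Ground terms of depth ≤ 1:
  With no function symbols every ground term is a constant, so there are exactly 4 ground terms at every depth bound.
  N_0 = 4
  N_1 = 4
So there are 4 ground terms available for substitution.
The variable w ranges independently over the available ground terms, and distinct assignments produce distinct instances.
Number of ground instances = 4.

4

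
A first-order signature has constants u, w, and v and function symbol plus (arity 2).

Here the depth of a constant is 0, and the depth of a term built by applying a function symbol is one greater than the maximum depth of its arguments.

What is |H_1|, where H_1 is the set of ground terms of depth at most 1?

12

Write N_k for the number of ground terms of depth ≤ k. A term of depth ≤ k is either a constant or a function symbol applied to arguments of depth ≤ k−1, so N_k = 3 + N_{k-1}^2.
N_0 = 3
N_1 = 3 + 3^2 = 12
Explicitly: u, w, v, plus(u, u), plus(u, w), plus(u, v), plus(w, u), plus(w, w), plus(w, v), plus(v, u), plus(v, w), plus(v, v).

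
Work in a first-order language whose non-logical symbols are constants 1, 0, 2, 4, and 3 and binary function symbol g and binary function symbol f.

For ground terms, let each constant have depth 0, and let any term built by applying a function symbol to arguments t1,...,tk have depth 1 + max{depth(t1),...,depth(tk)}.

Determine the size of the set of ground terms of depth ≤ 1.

55

Write N_k for the number of ground terms of depth ≤ k. A term of depth ≤ k is either a constant or a function symbol applied to arguments of depth ≤ k−1, so N_k = 5 + N_{k-1}^2 + N_{k-1}^2.
N_0 = 5
N_1 = 5 + 5^2 + 5^2 = 55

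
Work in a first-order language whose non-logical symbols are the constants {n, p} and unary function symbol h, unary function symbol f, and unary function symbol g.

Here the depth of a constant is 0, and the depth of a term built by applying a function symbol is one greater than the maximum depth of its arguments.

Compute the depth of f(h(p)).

depth(h(p)) = 1 + depth(p) = 1 + 0 = 1
depth(f(h(p))) = 1 + depth(h(p)) = 1 + 1 = 2

2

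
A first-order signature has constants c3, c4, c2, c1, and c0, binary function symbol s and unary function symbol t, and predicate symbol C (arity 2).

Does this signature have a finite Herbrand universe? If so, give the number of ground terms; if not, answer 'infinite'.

The signature has at least one function symbol (s, arity 2) and at least one constant (c3).
Iterating s gives infinitely many distinct ground terms: c3, s(c3, c3), s(s(c3, c3), s(c3, c3)), ...
So the Herbrand universe is infinite.

infinite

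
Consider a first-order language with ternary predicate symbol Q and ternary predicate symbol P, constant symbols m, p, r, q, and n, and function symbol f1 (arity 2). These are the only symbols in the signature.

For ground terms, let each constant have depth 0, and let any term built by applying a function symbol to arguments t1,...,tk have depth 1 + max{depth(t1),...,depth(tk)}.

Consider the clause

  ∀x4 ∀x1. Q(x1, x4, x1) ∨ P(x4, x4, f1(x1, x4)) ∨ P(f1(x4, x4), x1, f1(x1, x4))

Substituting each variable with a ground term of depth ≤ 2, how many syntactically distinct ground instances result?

819025

Ground terms of depth ≤ 2:
  If N_k denotes the number of depth-≤k ground terms, the 5 constants give N_0 = 5, and each function symbol of arity r contributes N_{k-1}^r new terms at level k: N_k = 5 + N_{k-1}^2.
  N_0 = 5
  N_1 = 5 + 5^2 = 30
  N_2 = 5 + 30^2 = 905
So there are 905 ground terms available for substitution.
Each of x4, x1 ranges independently over the available ground terms, and distinct assignments produce distinct instances.
Number of ground instances = 905^2 = 819025.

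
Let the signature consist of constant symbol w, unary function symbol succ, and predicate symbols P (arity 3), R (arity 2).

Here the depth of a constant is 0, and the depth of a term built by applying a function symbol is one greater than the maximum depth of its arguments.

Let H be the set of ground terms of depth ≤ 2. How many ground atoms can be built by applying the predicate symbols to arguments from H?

First count ground terms of depth ≤ 2.
Count level by level. With function symbols succ/1, the terms of depth ≤ k are the 1 constant together with each function applied to depth-≤(k−1) tuples, so N_k = 1 + N_{k-1}.
N_0 = 1
N_1 = 1 + 1 = 2
N_2 = 1 + 2 = 3
Explicitly: w, succ(w), succ(succ(w)).
So |H| = 3.
For each predicate symbol, the number of ground atoms is |H| raised to its arity; summing:
  P: 3^3 = 27;  R: 3^2 = 9
Total ground atoms: 27 + 9 = 36.

36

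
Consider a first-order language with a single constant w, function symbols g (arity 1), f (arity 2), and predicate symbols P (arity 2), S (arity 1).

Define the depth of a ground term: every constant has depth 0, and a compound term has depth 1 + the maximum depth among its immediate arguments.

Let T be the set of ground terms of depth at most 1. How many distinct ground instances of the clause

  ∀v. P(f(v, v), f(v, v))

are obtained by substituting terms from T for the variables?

Ground terms of depth ≤ 1:
  Write N_k for the number of ground terms of depth ≤ k. A term of depth ≤ k is either a constant or a function symbol applied to arguments of depth ≤ k−1, so N_k = 1 + N_{k-1} + N_{k-1}^2.
  N_0 = 1
  N_1 = 1 + 1 + 1^2 = 3
  Explicitly: w, g(w), f(w, w).
So there are 3 ground terms available for substitution.
The clause has 1 distinct variable (v), which appears in the body. In the free term algebra distinct substitutions yield syntactically distinct ground instances.
Number of ground instances = 3.

3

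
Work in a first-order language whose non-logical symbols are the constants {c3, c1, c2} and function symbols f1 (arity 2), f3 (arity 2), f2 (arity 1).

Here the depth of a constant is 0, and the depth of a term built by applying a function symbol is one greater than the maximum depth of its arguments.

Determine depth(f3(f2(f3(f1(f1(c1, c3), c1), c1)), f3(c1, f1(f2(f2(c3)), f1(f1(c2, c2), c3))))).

depth(f1(c1, c3)) = 1 + max(0, 0) = 1
depth(f1(f1(c1, c3), c1)) = 1 + max(1, 0) = 2
depth(f3(f1(f1(c1, c3), c1), c1)) = 1 + max(2, 0) = 3
depth(f2(f3(f1(f1(c1, c3), c1), c1))) = 1 + depth(f3(f1(f1(c1, c3), c1), c1)) = 1 + 3 = 4
depth(f2(c3)) = 1 + depth(c3) = 1 + 0 = 1
depth(f2(f2(c3))) = 1 + depth(f2(c3)) = 1 + 1 = 2
depth(f1(c2, c2)) = 1 + max(0, 0) = 1
depth(f1(f1(c2, c2), c3)) = 1 + max(1, 0) = 2
depth(f1(f2(f2(c3)), f1(f1(c2, c2), c3))) = 1 + max(2, 2) = 3
depth(f3(c1, f1(f2(f2(c3)), f1(f1(c2, c2), c3)))) = 1 + max(0, 3) = 4
depth(f3(f2(f3(f1(f1(c1, c3), c1), c1)), f3(c1, f1(f2(f2(c3)), f1(f1(c2, c2), c3))))) = 1 + max(4, 4) = 5

5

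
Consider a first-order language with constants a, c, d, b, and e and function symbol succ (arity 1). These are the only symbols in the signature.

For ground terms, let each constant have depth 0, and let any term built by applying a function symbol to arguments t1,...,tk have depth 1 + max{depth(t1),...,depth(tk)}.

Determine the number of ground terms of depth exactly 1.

5

Let N_k count ground terms of depth at most k. Each non-constant term of depth ≤ k is some function symbol applied to depth-≤(k−1) arguments, giving N_k = 5 + N_{k-1}.
N_0 = 5
N_1 = 5 + 5 = 10
Terms of depth exactly 1: N_1 − N_0 = 10 − 5 = 5.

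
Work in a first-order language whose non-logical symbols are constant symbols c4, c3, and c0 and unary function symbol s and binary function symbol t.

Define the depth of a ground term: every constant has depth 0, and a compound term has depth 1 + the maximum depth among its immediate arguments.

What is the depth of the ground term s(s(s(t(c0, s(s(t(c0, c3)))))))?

depth(t(c0, c3)) = 1 + max(0, 0) = 1
depth(s(t(c0, c3))) = 1 + depth(t(c0, c3)) = 1 + 1 = 2
depth(s(s(t(c0, c3)))) = 1 + depth(s(t(c0, c3))) = 1 + 2 = 3
depth(t(c0, s(s(t(c0, c3))))) = 1 + max(0, 3) = 4
depth(s(t(c0, s(s(t(c0, c3)))))) = 1 + depth(t(c0, s(s(t(c0, c3))))) = 1 + 4 = 5
depth(s(s(t(c0, s(s(t(c0, c3))))))) = 1 + depth(s(t(c0, s(s(t(c0, c3)))))) = 1 + 5 = 6
depth(s(s(s(t(c0, s(s(t(c0, c3)))))))) = 1 + depth(s(s(t(c0, s(s(t(c0, c3))))))) = 1 + 6 = 7

7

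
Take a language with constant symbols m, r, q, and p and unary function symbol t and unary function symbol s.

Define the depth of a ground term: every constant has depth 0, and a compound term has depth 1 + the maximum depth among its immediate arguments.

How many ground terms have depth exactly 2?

16

If N_k denotes the number of depth-≤k ground terms, the 4 constants give N_0 = 4, and each function symbol of arity r contributes N_{k-1}^r new terms at level k: N_k = 4 + N_{k-1} + N_{k-1}.
N_0 = 4
N_1 = 4 + 4 + 4 = 12
N_2 = 4 + 12 + 12 = 28
Terms of depth exactly 2: N_2 − N_1 = 28 − 12 = 16.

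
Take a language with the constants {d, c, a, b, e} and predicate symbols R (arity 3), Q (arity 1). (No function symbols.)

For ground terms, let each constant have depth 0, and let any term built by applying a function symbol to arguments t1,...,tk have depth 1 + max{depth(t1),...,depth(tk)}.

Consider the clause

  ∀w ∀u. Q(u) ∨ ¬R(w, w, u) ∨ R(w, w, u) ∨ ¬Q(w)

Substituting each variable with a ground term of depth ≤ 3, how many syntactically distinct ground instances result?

25

Ground terms of depth ≤ 3:
  With no function symbols every ground term is a constant, so there are exactly 5 ground terms at every depth bound.
  N_0 = 5
  N_1 = 5
  N_2 = 5
  N_3 = 5
  Explicitly: d, c, a, b, e.
So there are 5 ground terms available for substitution.
Each of w, u ranges independently over the available ground terms, and distinct assignments produce distinct instances.
Number of ground instances = 5^2 = 25.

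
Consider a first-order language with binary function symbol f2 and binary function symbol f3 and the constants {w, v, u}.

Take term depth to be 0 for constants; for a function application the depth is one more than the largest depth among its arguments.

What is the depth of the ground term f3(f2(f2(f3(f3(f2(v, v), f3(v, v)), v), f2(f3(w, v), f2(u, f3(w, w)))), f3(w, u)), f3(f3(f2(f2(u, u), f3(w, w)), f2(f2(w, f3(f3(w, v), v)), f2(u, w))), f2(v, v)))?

7

depth(f2(v, v)) = 1 + max(0, 0) = 1
depth(f3(v, v)) = 1 + max(0, 0) = 1
depth(f3(f2(v, v), f3(v, v))) = 1 + max(1, 1) = 2
depth(f3(f3(f2(v, v), f3(v, v)), v)) = 1 + max(2, 0) = 3
depth(f3(w, v)) = 1 + max(0, 0) = 1
depth(f3(w, w)) = 1 + max(0, 0) = 1
depth(f2(u, f3(w, w))) = 1 + max(0, 1) = 2
depth(f2(f3(w, v), f2(u, f3(w, w)))) = 1 + max(1, 2) = 3
depth(f2(f3(f3(f2(v, v), f3(v, v)), v), f2(f3(w, v), f2(u, f3(w, w))))) = 1 + max(3, 3) = 4
depth(f3(w, u)) = 1 + max(0, 0) = 1
depth(f2(f2(f3(f3(f2(v, v), f3(v, v)), v), f2(f3(w, v), f2(u, f3(w, w)))), f3(w, u))) = 1 + max(4, 1) = 5
depth(f2(u, u)) = 1 + max(0, 0) = 1
depth(f2(f2(u, u), f3(w, w))) = 1 + max(1, 1) = 2
depth(f3(f3(w, v), v)) = 1 + max(1, 0) = 2
depth(f2(w, f3(f3(w, v), v))) = 1 + max(0, 2) = 3
depth(f2(u, w)) = 1 + max(0, 0) = 1
depth(f2(f2(w, f3(f3(w, v), v)), f2(u, w))) = 1 + max(3, 1) = 4
depth(f3(f2(f2(u, u), f3(w, w)), f2(f2(w, f3(f3(w, v), v)), f2(u, w)))) = 1 + max(2, 4) = 5
depth(f3(f3(f2(f2(u, u), f3(w, w)), f2(f2(w, f3(f3(w, v), v)), f2(u, w))), f2(v, v))) = 1 + max(5, 1) = 6
depth(f3(f2(f2(f3(f3(f2(v, v), f3(v, v)), v), f2(f3(w, v), f2(u, f3(w, w)))), f3(w, u)), f3(f3(f2(f2(u, u), f3(w, w)), f2(f2(w, f3(f3(w, v), v)), f2(u, w))), f2(v, v)))) = 1 + max(5, 6) = 7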